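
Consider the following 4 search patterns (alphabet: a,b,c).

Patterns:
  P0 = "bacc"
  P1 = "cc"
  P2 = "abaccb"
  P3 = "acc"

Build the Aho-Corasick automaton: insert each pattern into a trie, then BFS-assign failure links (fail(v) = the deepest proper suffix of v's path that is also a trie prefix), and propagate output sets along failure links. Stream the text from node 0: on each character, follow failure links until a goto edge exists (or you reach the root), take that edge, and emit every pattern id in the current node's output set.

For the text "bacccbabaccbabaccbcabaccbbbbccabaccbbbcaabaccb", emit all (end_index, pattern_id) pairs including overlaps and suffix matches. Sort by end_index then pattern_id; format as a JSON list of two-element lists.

Construct AC machine:
Trie (insert patterns):
  0='ε' goto a→7 b→1 c→5
  1='b' goto a→2
  2='ba' goto c→3
  3='bac' goto c→4
  4='bacc' goto ·  ←P0
  5='c' goto c→6
  6='cc' goto ·  ←P1
  7='a' goto b→8 c→13
  8='ab' goto a→9
  9='aba' goto c→10
  10='abac' goto c→11
  11='abacc' goto b→12
  12='abaccb' goto ·  ←P2
  13='ac' goto c→14
  14='acc' goto ·  ←P3

BFS fail/out derivation:
  n1('b'): parent n0 fail=0; on 'b' 0 → fail=0;  out ∅∪∅=∅
  n5('c'): parent n0 fail=0; on 'c' 0 → fail=0;  out ∅∪∅=∅
  n7('a'): parent n0 fail=0; on 'a' 0 → fail=0;  out ∅∪∅=∅
  n2('ba'): parent n1 fail=0; on 'a' 0 → fail=7;  out ∅∪∅=∅
  n6('cc'): parent n5 fail=0; on 'c' 0 → fail=5;  out {1}∪∅={1}
  n8('ab'): parent n7 fail=0; on 'b' 0 → fail=1;  out ∅∪∅=∅
  n13('ac'): parent n7 fail=0; on 'c' 0 → fail=5;  out ∅∪∅=∅
  n3('bac'): parent n2 fail=7; on 'c' 7 → fail=13;  out ∅∪∅=∅
  n9('aba'): parent n8 fail=1; on 'a' 1 → fail=2;  out ∅∪∅=∅
  n14('acc'): parent n13 fail=5; on 'c' 5 → fail=6;  out {3}∪{1}={1,3}
  n4('bacc'): parent n3 fail=13; on 'c' 13 → fail=14;  out {0}∪{1,3}={0,1,3}
  n10('abac'): parent n9 fail=2; on 'c' 2 → fail=3;  out ∅∪∅=∅
  n11('abacc'): parent n10 fail=3; on 'c' 3 → fail=4;  out ∅∪{0,1,3}={0,1,3}
  n12('abaccb'): parent n11 fail=4; on 'b' 4→14→6→5→0 → fail=1;  out {2}∪∅={2}

Run:
i=0 'b': node 0→1
i=1 'a': node 1→2
i=2 'c': node 2→3
i=3 'c': node 3→4  ** P0@[0:3],P1@[2:3],P3@[1:3]
i=4 'c': node 4→6 ·f  ** P1@[3:4]
i=5 'b': node 6→1 ·f
i=6 'a': node 1→2
i=7 'b': node 2→8 ·f
i=8 'a': node 8→9
i=9 'c': node 9→10
i=10 'c': node 10→11  ** P0@[7:10],P1@[9:10],P3@[8:10]
i=11 'b': node 11→12  ** P2@[6:11]
i=12 'a': node 12→2 ·f
i=13 'b': node 2→8 ·f
i=14 'a': node 8→9
i=15 'c': node 9→10
i=16 'c': node 10→11  ** P0@[13:16],P1@[15:16],P3@[14:16]
i=17 'b': node 11→12  ** P2@[12:17]
i=18 'c': node 12→5 ·f
i=19 'a': node 5→7 ·f
i=20 'b': node 7→8
i=21 'a': node 8→9
i=22 'c': node 9→10
i=23 'c': node 10→11  ** P0@[20:23],P1@[22:23],P3@[21:23]
i=24 'b': node 11→12  ** P2@[19:24]
i=25 'b': node 12→1 ·f
i=26 'b': node 1→1 ·f
i=27 'b': node 1→1 ·f
i=28 'c': node 1→5 ·f
i=29 'c': node 5→6  ** P1@[28:29]
i=30 'a': node 6→7 ·f
i=31 'b': node 7→8
i=32 'a': node 8→9
i=33 'c': node 9→10
i=34 'c': node 10→11  ** P0@[31:34],P1@[33:34],P3@[32:34]
i=35 'b': node 11→12  ** P2@[30:35]
i=36 'b': node 12→1 ·f
i=37 'b': node 1→1 ·f
i=38 'c': node 1→5 ·f
i=39 'a': node 5→7 ·f
i=40 'a': node 7→7 ·f
i=41 'b': node 7→8
i=42 'a': node 8→9
i=43 'c': node 9→10
i=44 'c': node 10→11  ** P0@[41:44],P1@[43:44],P3@[42:44]
i=45 'b': node 11→12  ** P2@[40:45]

Result: [[3,0],[3,1],[3,3],[4,1],[10,0],[10,1],[10,3],[11,2],[16,0],[16,1],[16,3],[17,2],[23,0],[23,1],[23,3],[24,2],[29,1],[34,0],[34,1],[34,3],[35,2],[44,0],[44,1],[44,3],[45,2]]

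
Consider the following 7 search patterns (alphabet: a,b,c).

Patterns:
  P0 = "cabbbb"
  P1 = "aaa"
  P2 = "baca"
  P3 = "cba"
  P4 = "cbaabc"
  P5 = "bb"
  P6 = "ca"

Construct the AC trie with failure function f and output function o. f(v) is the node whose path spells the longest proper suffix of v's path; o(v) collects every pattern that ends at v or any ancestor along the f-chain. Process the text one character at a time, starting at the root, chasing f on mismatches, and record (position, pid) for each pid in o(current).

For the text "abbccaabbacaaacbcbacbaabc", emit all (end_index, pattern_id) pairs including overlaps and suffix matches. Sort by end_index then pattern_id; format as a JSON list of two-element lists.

Build:
Trie nodes:
  n0 'ε': a→7 b→10 c→1
  n1 'c': a→2 b→14
  n2 'ca': b→3  [P6 ends]
  n3 'cab': b→4
  n4 'cabb': b→5
  n5 'cabbb': b→6
  n6 'cabbbb': ·  [P0 ends]
  n7 'a': a→8
  n8 'aa': a→9
  n9 'aaa': ·  [P1 ends]
  n10 'b': a→11 b→19
  n11 'ba': c→12
  n12 'bac': a→13
  n13 'baca': ·  [P2 ends]
  n14 'cb': a→15
  n15 'cba': a→16  [P3 ends]
  n16 'cbaa': b→17
  n17 'cbaab': c→18
  n18 'cbaabc': ·  [P4 ends]
  n19 'bb': ·  [P5 ends]

BFS fail/out derivation:
  fail(1) 'c': from fail(0)=0 chase 'c': 0 ⇒ 0;  out=∅∪out(0)=∅
  fail(7) 'a': from fail(0)=0 chase 'a': 0 ⇒ 0;  out=∅∪out(0)=∅
  fail(10) 'b': from fail(0)=0 chase 'b': 0 ⇒ 0;  out=∅∪out(0)=∅
  fail(2) 'ca': from fail(1)=0 chase 'a': 0 ⇒ 7;  out={6}∪out(7)={6}
  fail(8) 'aa': from fail(7)=0 chase 'a': 0 ⇒ 7;  out=∅∪out(7)=∅
  fail(11) 'ba': from fail(10)=0 chase 'a': 0 ⇒ 7;  out=∅∪out(7)=∅
  fail(14) 'cb': from fail(1)=0 chase 'b': 0 ⇒ 10;  out=∅∪out(10)=∅
  fail(19) 'bb': from fail(10)=0 chase 'b': 0 ⇒ 10;  out={5}∪out(10)={5}
  fail(3) 'cab': from fail(2)=7 chase 'b': 7→0 ⇒ 10;  out=∅∪out(10)=∅
  fail(9) 'aaa': from fail(8)=7 chase 'a': 7 ⇒ 8;  out={1}∪out(8)={1}
  fail(12) 'bac': from fail(11)=7 chase 'c': 7→0 ⇒ 1;  out=∅∪out(1)=∅
  fail(15) 'cba': from fail(14)=10 chase 'a': 10 ⇒ 11;  out={3}∪out(11)={3}
  fail(4) 'cabb': from fail(3)=10 chase 'b': 10 ⇒ 19;  out=∅∪out(19)={5}
  fail(13) 'baca': from fail(12)=1 chase 'a': 1 ⇒ 2;  out={2}∪out(2)={2,6}
  fail(16) 'cbaa': from fail(15)=11 chase 'a': 11→7 ⇒ 8;  out=∅∪out(8)=∅
  fail(5) 'cabbb': from fail(4)=19 chase 'b': 19→10 ⇒ 19;  out=∅∪out(19)={5}
  fail(17) 'cbaab': from fail(16)=8 chase 'b': 8→7→0 ⇒ 10;  out=∅∪out(10)=∅
  fail(6) 'cabbbb': from fail(5)=19 chase 'b': 19→10 ⇒ 19;  out={0}∪out(19)={0,5}
  fail(18) 'cbaabc': from fail(17)=10 chase 'c': 10→0 ⇒ 1;  out={4}∪out(1)={4}

Scan:
i=0 'a': node 0→7
i=1 'b': node 7→10 (via fail)
i=2 'b': node 10→19  emit P5@[1:2]
i=3 'c': node 19→1 (via fail)
i=4 'c': node 1→1 (via fail)
i=5 'a': node 1→2  emit P6@[4:5]
i=6 'a': node 2→8 (via fail)
i=7 'b': node 8→10 (via fail)
i=8 'b': node 10→19  emit P5@[7:8]
i=9 'a': node 19→11 (via fail)
i=10 'c': node 11→12
i=11 'a': node 12→13  emit P2@[8:11],P6@[10:11]
i=12 'a': node 13→8 (via fail)
i=13 'a': node 8→9  emit P1@[11:13]
i=14 'c': node 9→1 (via fail)
i=15 'b': node 1→14
i=16 'c': node 14→1 (via fail)
i=17 'b': node 1→14
i=18 'a': node 14→15  emit P3@[16:18]
i=19 'c': node 15→12 (via fail)
i=20 'b': node 12→14 (via fail)
i=21 'a': node 14→15  emit P3@[19:21]
i=22 'a': node 15→16
i=23 'b': node 16→17
i=24 'c': node 17→18  emit P4@[19:24]

Result: [[2,5],[5,6],[8,5],[11,2],[11,6],[13,1],[18,3],[21,3],[24,4]]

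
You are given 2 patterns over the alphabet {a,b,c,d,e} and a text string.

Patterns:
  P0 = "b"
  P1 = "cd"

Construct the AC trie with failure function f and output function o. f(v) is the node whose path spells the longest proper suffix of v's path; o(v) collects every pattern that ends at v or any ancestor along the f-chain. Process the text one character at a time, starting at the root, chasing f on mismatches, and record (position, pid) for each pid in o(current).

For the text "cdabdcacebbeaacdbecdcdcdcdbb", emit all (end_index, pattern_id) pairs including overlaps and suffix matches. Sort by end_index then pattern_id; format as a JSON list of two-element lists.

Construct AC machine:
Trie nodes:
  n0 'ε': b→1 c→2
  n1 'b': ·  [P0 ends]
  n2 'c': d→3
  n3 'cd': ·  [P1 ends]

BFS fail/out derivation:
  n1('b'): parent n0 fail=0; on 'b' 0 → fail=0;  out {0}∪∅={0}
  n2('c'): parent n0 fail=0; on 'c' 0 → fail=0;  out ∅∪∅=∅
  n3('cd'): parent n2 fail=0; on 'd' 0 → fail=0;  out {1}∪∅={1}

Text stream:
[0] read 'c'  n0⇒n2
[1] read 'd'  n2⇒n3  → match P1@[0:1]
[2] read 'a'  n3⇒n0 (via fail)
[3] read 'b'  n0⇒n1  → match P0@[3:3]
[4] read 'd'  n1⇒n0 (via fail)
[5] read 'c'  n0⇒n2
[6] read 'a'  n2⇒n0 (via fail)
[7] read 'c'  n0⇒n2
[8] read 'e'  n2⇒n0 (via fail)
[9] read 'b'  n0⇒n1  → match P0@[9:9]
[10] read 'b'  n1⇒n1 (via fail)  → match P0@[10:10]
[11] read 'e'  n1⇒n0 (via fail)
[12] read 'a'  n0⇒n0
[13] read 'a'  n0⇒n0
[14] read 'c'  n0⇒n2
[15] read 'd'  n2⇒n3  → match P1@[14:15]
[16] read 'b'  n3⇒n1 (via fail)  → match P0@[16:16]
[17] read 'e'  n1⇒n0 (via fail)
[18] read 'c'  n0⇒n2
[19] read 'd'  n2⇒n3  → match P1@[18:19]
[20] read 'c'  n3⇒n2 (via fail)
[21] read 'd'  n2⇒n3  → match P1@[20:21]
[22] read 'c'  n3⇒n2 (via fail)
[23] read 'd'  n2⇒n3  → match P1@[22:23]
[24] read 'c'  n3⇒n2 (via fail)
[25] read 'd'  n2⇒n3  → match P1@[24:25]
[26] read 'b'  n3⇒n1 (via fail)  → match P0@[26:26]
[27] read 'b'  n1⇒n1 (via fail)  → match P0@[27:27]

All matches (sorted): [[1,1],[3,0],[9,0],[10,0],[15,1],[16,0],[19,1],[21,1],[23,1],[25,1],[26,0],[27,0]]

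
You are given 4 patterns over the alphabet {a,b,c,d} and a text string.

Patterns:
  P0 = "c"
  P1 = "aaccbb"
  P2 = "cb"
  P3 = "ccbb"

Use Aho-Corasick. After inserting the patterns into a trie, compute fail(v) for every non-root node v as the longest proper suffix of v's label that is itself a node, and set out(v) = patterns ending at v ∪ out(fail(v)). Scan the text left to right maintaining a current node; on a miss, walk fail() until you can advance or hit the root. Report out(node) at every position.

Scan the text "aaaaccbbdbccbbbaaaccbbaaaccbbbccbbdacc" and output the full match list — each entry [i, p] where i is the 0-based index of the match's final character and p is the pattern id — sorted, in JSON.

Build automaton:
Trie (insert patterns):
  n0 'ε': a→2 c→1
  n1 'c': b→8 c→9  [P0 ends]
  n2 'a': a→3
  n3 'aa': c→4
  n4 'aac': c→5
  n5 'aacc': b→6
  n6 'aaccb': b→7
  n7 'aaccbb': ·  [P1 ends]
  n8 'cb': ·  [P2 ends]
  n9 'cc': b→10
  n10 'ccb': b→11
  n11 'ccbb': ·  [P3 ends]

Failure links (BFS by depth):
  fail(1) 'c': from fail(0)=0 chase 'c': 0 ⇒ 0;  out={0}∪out(0)={0}
  fail(2) 'a': from fail(0)=0 chase 'a': 0 ⇒ 0;  out=∅∪out(0)=∅
  fail(3) 'aa': from fail(2)=0 chase 'a': 0 ⇒ 2;  out=∅∪out(2)=∅
  fail(8) 'cb': from fail(1)=0 chase 'b': 0 ⇒ 0;  out={2}∪out(0)={2}
  fail(9) 'cc': from fail(1)=0 chase 'c': 0 ⇒ 1;  out=∅∪out(1)={0}
  fail(4) 'aac': from fail(3)=2 chase 'c': 2→0 ⇒ 1;  out=∅∪out(1)={0}
  fail(10) 'ccb': from fail(9)=1 chase 'b': 1 ⇒ 8;  out=∅∪out(8)={2}
  fail(5) 'aacc': from fail(4)=1 chase 'c': 1 ⇒ 9;  out=∅∪out(9)={0}
  fail(11) 'ccbb': from fail(10)=8 chase 'b': 8→0 ⇒ 0;  out={3}∪out(0)={3}
  fail(6) 'aaccb': from fail(5)=9 chase 'b': 9 ⇒ 10;  out=∅∪out(10)={2}
  fail(7) 'aaccbb': from fail(6)=10 chase 'b': 10 ⇒ 11;  out={1}∪out(11)={1,3}

Run:
[0] read 'a'  n0⇒n2
[1] read 'a'  n2⇒n3
[2] read 'a'  n3⇒n3 ·f
[3] read 'a'  n3⇒n3 ·f
[4] read 'c'  n3⇒n4  → match P0@[4:4]
[5] read 'c'  n4⇒n5  → match P0@[5:5]
[6] read 'b'  n5⇒n6  → match P2@[5:6]
[7] read 'b'  n6⇒n7  → match P1@[2:7],P3@[4:7]
[8] read 'd'  n7⇒n0 ·f
[9] read 'b'  n0⇒n0
[10] read 'c'  n0⇒n1  → match P0@[10:10]
[11] read 'c'  n1⇒n9  → match P0@[11:11]
[12] read 'b'  n9⇒n10  → match P2@[11:12]
[13] read 'b'  n10⇒n11  → match P3@[10:13]
[14] read 'b'  n11⇒n0 ·f
[15] read 'a'  n0⇒n2
[16] read 'a'  n2⇒n3
[17] read 'a'  n3⇒n3 ·f
[18] read 'c'  n3⇒n4  → match P0@[18:18]
[19] read 'c'  n4⇒n5  → match P0@[19:19]
[20] read 'b'  n5⇒n6  → match P2@[19:20]
[21] read 'b'  n6⇒n7  → match P1@[16:21],P3@[18:21]
[22] read 'a'  n7⇒n2 ·f
[23] read 'a'  n2⇒n3
[24] read 'a'  n3⇒n3 ·f
[25] read 'c'  n3⇒n4  → match P0@[25:25]
[26] read 'c'  n4⇒n5  → match P0@[26:26]
[27] read 'b'  n5⇒n6  → match P2@[26:27]
[28] read 'b'  n6⇒n7  → match P1@[23:28],P3@[25:28]
[29] read 'b'  n7⇒n0 ·f
[30] read 'c'  n0⇒n1  → match P0@[30:30]
[31] read 'c'  n1⇒n9  → match P0@[31:31]
[32] read 'b'  n9⇒n10  → match P2@[31:32]
[33] read 'b'  n10⇒n11  → match P3@[30:33]
[34] read 'd'  n11⇒n0 ·f
[35] read 'a'  n0⇒n2
[36] read 'c'  n2⇒n1 ·f  → match P0@[36:36]
[37] read 'c'  n1⇒n9  → match P0@[37:37]

Result: [[4,0],[5,0],[6,2],[7,1],[7,3],[10,0],[11,0],[12,2],[13,3],[18,0],[19,0],[20,2],[21,1],[21,3],[25,0],[26,0],[27,2],[28,1],[28,3],[30,0],[31,0],[32,2],[33,3],[36,0],[37,0]]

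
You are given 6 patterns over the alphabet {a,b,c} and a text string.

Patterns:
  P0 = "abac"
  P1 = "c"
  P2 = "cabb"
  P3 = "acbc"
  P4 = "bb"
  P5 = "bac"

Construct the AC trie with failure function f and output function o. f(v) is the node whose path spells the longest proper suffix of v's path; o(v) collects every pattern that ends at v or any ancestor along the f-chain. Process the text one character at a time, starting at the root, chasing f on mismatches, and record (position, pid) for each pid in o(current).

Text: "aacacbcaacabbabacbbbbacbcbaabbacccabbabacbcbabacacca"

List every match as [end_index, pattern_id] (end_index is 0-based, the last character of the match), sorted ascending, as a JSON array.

Build:
Trie nodes:
  n0 'ε': a→1 b→12 c→5
  n1 'a': b→2 c→9
  n2 'ab': a→3
  n3 'aba': c→4
  n4 'abac': ·  ←P0
  n5 'c': a→6  ←P1
  n6 'ca': b→7
  n7 'cab': b→8
  n8 'cabb': ·  ←P2
  n9 'ac': b→10
  n10 'acb': c→11
  n11 'acbc': ·  ←P3
  n12 'b': a→14 b→13
  n13 'bb': ·  ←P4
  n14 'ba': c→15
  n15 'bac': ·  ←P5

BFS fail/out derivation:
  fail(1) 'a': from fail(0)=0 chase 'a': 0 ⇒ 0;  out=∅∪out(0)=∅
  fail(5) 'c': from fail(0)=0 chase 'c': 0 ⇒ 0;  out={1}∪out(0)={1}
  fail(12) 'b': from fail(0)=0 chase 'b': 0 ⇒ 0;  out=∅∪out(0)=∅
  fail(2) 'ab': from fail(1)=0 chase 'b': 0 ⇒ 12;  out=∅∪out(12)=∅
  fail(6) 'ca': from fail(5)=0 chase 'a': 0 ⇒ 1;  out=∅∪out(1)=∅
  fail(9) 'ac': from fail(1)=0 chase 'c': 0 ⇒ 5;  out=∅∪out(5)={1}
  fail(13) 'bb': from fail(12)=0 chase 'b': 0 ⇒ 12;  out={4}∪out(12)={4}
  fail(14) 'ba': from fail(12)=0 chase 'a': 0 ⇒ 1;  out=∅∪out(1)=∅
  fail(3) 'aba': from fail(2)=12 chase 'a': 12 ⇒ 14;  out=∅∪out(14)=∅
  fail(7) 'cab': from fail(6)=1 chase 'b': 1 ⇒ 2;  out=∅∪out(2)=∅
  fail(10) 'acb': from fail(9)=5 chase 'b': 5→0 ⇒ 12;  out=∅∪out(12)=∅
  fail(15) 'bac': from fail(14)=1 chase 'c': 1 ⇒ 9;  out={5}∪out(9)={1,5}
  fail(4) 'abac': from fail(3)=14 chase 'c': 14 ⇒ 15;  out={0}∪out(15)={0,1,5}
  fail(8) 'cabb': from fail(7)=2 chase 'b': 2→12 ⇒ 13;  out={2}∪out(13)={2,4}
  fail(11) 'acbc': from fail(10)=12 chase 'c': 12→0 ⇒ 5;  out={3}∪out(5)={1,3}

Scan:
[0] read 'a'  n0⇒n1
[1] read 'a'  n1⇒n1 ·f
[2] read 'c'  n1⇒n9  ** P1@[2:2]
[3] read 'a'  n9⇒n6 ·f
[4] read 'c'  n6⇒n9 ·f  ** P1@[4:4]
[5] read 'b'  n9⇒n10
[6] read 'c'  n10⇒n11  ** P1@[6:6],P3@[3:6]
[7] read 'a'  n11⇒n6 ·f
[8] read 'a'  n6⇒n1 ·f
[9] read 'c'  n1⇒n9  ** P1@[9:9]
[10] read 'a'  n9⇒n6 ·f
[11] read 'b'  n6⇒n7
[12] read 'b'  n7⇒n8  ** P2@[9:12],P4@[11:12]
[13] read 'a'  n8⇒n14 ·f
[14] read 'b'  n14⇒n2 ·f
[15] read 'a'  n2⇒n3
[16] read 'c'  n3⇒n4  ** P0@[13:16],P1@[16:16],P5@[14:16]
[17] read 'b'  n4⇒n10 ·f
[18] read 'b'  n10⇒n13 ·f  ** P4@[17:18]
[19] read 'b'  n13⇒n13 ·f  ** P4@[18:19]
[20] read 'b'  n13⇒n13 ·f  ** P4@[19:20]
[21] read 'a'  n13⇒n14 ·f
[22] read 'c'  n14⇒n15  ** P1@[22:22],P5@[20:22]
[23] read 'b'  n15⇒n10 ·f
[24] read 'c'  n10⇒n11  ** P1@[24:24],P3@[21:24]
[25] read 'b'  n11⇒n12 ·f
[26] read 'a'  n12⇒n14
[27] read 'a'  n14⇒n1 ·f
[28] read 'b'  n1⇒n2
[29] read 'b'  n2⇒n13 ·f  ** P4@[28:29]
[30] read 'a'  n13⇒n14 ·f
[31] read 'c'  n14⇒n15  ** P1@[31:31],P5@[29:31]
[32] read 'c'  n15⇒n5 ·f  ** P1@[32:32]
[33] read 'c'  n5⇒n5 ·f  ** P1@[33:33]
[34] read 'a'  n5⇒n6
[35] read 'b'  n6⇒n7
[36] read 'b'  n7⇒n8  ** P2@[33:36],P4@[35:36]
[37] read 'a'  n8⇒n14 ·f
[38] read 'b'  n14⇒n2 ·f
[39] read 'a'  n2⇒n3
[40] read 'c'  n3⇒n4  ** P0@[37:40],P1@[40:40],P5@[38:40]
[41] read 'b'  n4⇒n10 ·f
[42] read 'c'  n10⇒n11  ** P1@[42:42],P3@[39:42]
[43] read 'b'  n11⇒n12 ·f
[44] read 'a'  n12⇒n14
[45] read 'b'  n14⇒n2 ·f
[46] read 'a'  n2⇒n3
[47] read 'c'  n3⇒n4  ** P0@[44:47],P1@[47:47],P5@[45:47]
[48] read 'a'  n4⇒n6 ·f
[49] read 'c'  n6⇒n9 ·f  ** P1@[49:49]
[50] read 'c'  n9⇒n5 ·f  ** P1@[50:50]
[51] read 'a'  n5⇒n6

Result: [[2,1],[4,1],[6,1],[6,3],[9,1],[12,2],[12,4],[16,0],[16,1],[16,5],[18,4],[19,4],[20,4],[22,1],[22,5],[24,1],[24,3],[29,4],[31,1],[31,5],[32,1],[33,1],[36,2],[36,4],[40,0],[40,1],[40,5],[42,1],[42,3],[47,0],[47,1],[47,5],[49,1],[50,1]]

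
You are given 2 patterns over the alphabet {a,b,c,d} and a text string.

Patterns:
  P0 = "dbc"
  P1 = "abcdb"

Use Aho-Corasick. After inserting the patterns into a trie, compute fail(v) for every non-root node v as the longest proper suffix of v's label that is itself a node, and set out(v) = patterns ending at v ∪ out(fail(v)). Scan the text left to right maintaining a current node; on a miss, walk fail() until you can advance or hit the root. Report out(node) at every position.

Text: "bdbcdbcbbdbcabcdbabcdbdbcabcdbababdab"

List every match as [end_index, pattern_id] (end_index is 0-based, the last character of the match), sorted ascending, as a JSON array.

Build automaton:
Trie (insert patterns):
  0='ε' goto a→4 d→1
  1='d' goto b→2
  2='db' goto c→3
  3='dbc' goto ·  [P0 ends]
  4='a' goto b→5
  5='ab' goto c→6
  6='abc' goto d→7
  7='abcd' goto b→8
  8='abcdb' goto ·  [P1 ends]

Failure links (BFS by depth):
  fail(1) 'd': from fail(0)=0 chase 'd': 0 ⇒ 0;  out=∅∪out(0)=∅
  fail(4) 'a': from fail(0)=0 chase 'a': 0 ⇒ 0;  out=∅∪out(0)=∅
  fail(2) 'db': from fail(1)=0 chase 'b': 0 ⇒ 0;  out=∅∪out(0)=∅
  fail(5) 'ab': from fail(4)=0 chase 'b': 0 ⇒ 0;  out=∅∪out(0)=∅
  fail(3) 'dbc': from fail(2)=0 chase 'c': 0 ⇒ 0;  out={0}∪out(0)={0}
  fail(6) 'abc': from fail(5)=0 chase 'c': 0 ⇒ 0;  out=∅∪out(0)=∅
  fail(7) 'abcd': from fail(6)=0 chase 'd': 0 ⇒ 1;  out=∅∪out(1)=∅
  fail(8) 'abcdb': from fail(7)=1 chase 'b': 1 ⇒ 2;  out={1}∪out(2)={1}

Text stream:
[0] read 'b'  n0⇒n0
[1] read 'd'  n0⇒n1
[2] read 'b'  n1⇒n2
[3] read 'c'  n2⇒n3  ** P0@[1:3]
[4] read 'd'  n3⇒n1 ·f
[5] read 'b'  n1⇒n2
[6] read 'c'  n2⇒n3  ** P0@[4:6]
[7] read 'b'  n3⇒n0 ·f
[8] read 'b'  n0⇒n0
[9] read 'd'  n0⇒n1
[10] read 'b'  n1⇒n2
[11] read 'c'  n2⇒n3  ** P0@[9:11]
[12] read 'a'  n3⇒n4 ·f
[13] read 'b'  n4⇒n5
[14] read 'c'  n5⇒n6
[15] read 'd'  n6⇒n7
[16] read 'b'  n7⇒n8  ** P1@[12:16]
[17] read 'a'  n8⇒n4 ·f
[18] read 'b'  n4⇒n5
[19] read 'c'  n5⇒n6
[20] read 'd'  n6⇒n7
[21] read 'b'  n7⇒n8  ** P1@[17:21]
[22] read 'd'  n8⇒n1 ·f
[23] read 'b'  n1⇒n2
[24] read 'c'  n2⇒n3  ** P0@[22:24]
[25] read 'a'  n3⇒n4 ·f
[26] read 'b'  n4⇒n5
[27] read 'c'  n5⇒n6
[28] read 'd'  n6⇒n7
[29] read 'b'  n7⇒n8  ** P1@[25:29]
[30] read 'a'  n8⇒n4 ·f
[31] read 'b'  n4⇒n5
[32] read 'a'  n5⇒n4 ·f
[33] read 'b'  n4⇒n5
[34] read 'd'  n5⇒n1 ·f
[35] read 'a'  n1⇒n4 ·f
[36] read 'b'  n4⇒n5

Result: [[3,0],[6,0],[11,0],[16,1],[21,1],[24,0],[29,1]]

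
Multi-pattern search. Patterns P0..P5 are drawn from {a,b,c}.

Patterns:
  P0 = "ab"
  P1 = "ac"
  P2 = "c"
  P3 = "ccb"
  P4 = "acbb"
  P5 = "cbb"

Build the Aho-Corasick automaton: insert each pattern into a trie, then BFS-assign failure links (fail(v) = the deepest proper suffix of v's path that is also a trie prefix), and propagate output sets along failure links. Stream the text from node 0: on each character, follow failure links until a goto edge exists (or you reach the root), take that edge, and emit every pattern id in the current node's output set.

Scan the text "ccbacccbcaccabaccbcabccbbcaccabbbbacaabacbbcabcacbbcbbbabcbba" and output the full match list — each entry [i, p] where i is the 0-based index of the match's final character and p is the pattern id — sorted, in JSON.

Build automaton:
Trie (insert patterns):
  n0 'ε': a→1 c→4
  n1 'a': b→2 c→3
  n2 'ab': ·  ←P0
  n3 'ac': b→7  ←P1
  n4 'c': b→9 c→5  ←P2
  n5 'cc': b→6
  n6 'ccb': ·  ←P3
  n7 'acb': b→8
  n8 'acbb': ·  ←P4
  n9 'cb': b→10
  n10 'cbb': ·  ←P5

BFS fail/out derivation:
  fail(1) 'a': from fail(0)=0 chase 'a': 0 ⇒ 0;  out=∅∪out(0)=∅
  fail(4) 'c': from fail(0)=0 chase 'c': 0 ⇒ 0;  out={2}∪out(0)={2}
  fail(2) 'ab': from fail(1)=0 chase 'b': 0 ⇒ 0;  out={0}∪out(0)={0}
  fail(3) 'ac': from fail(1)=0 chase 'c': 0 ⇒ 4;  out={1}∪out(4)={1,2}
  fail(5) 'cc': from fail(4)=0 chase 'c': 0 ⇒ 4;  out=∅∪out(4)={2}
  fail(9) 'cb': from fail(4)=0 chase 'b': 0 ⇒ 0;  out=∅∪out(0)=∅
  fail(6) 'ccb': from fail(5)=4 chase 'b': 4 ⇒ 9;  out={3}∪out(9)={3}
  fail(7) 'acb': from fail(3)=4 chase 'b': 4 ⇒ 9;  out=∅∪out(9)=∅
  fail(10) 'cbb': from fail(9)=0 chase 'b': 0 ⇒ 0;  out={5}∪out(0)={5}
  fail(8) 'acbb': from fail(7)=9 chase 'b': 9 ⇒ 10;  out={4}∪out(10)={4,5}

Text stream:
i=0 'c': node 0→4  ** P2@[0:0]
i=1 'c': node 4→5  ** P2@[1:1]
i=2 'b': node 5→6  ** P3@[0:2]
i=3 'a': node 6→1 ·f
i=4 'c': node 1→3  ** P1@[3:4],P2@[4:4]
i=5 'c': node 3→5 ·f  ** P2@[5:5]
i=6 'c': node 5→5 ·f  ** P2@[6:6]
i=7 'b': node 5→6  ** P3@[5:7]
i=8 'c': node 6→4 ·f  ** P2@[8:8]
i=9 'a': node 4→1 ·f
i=10 'c': node 1→3  ** P1@[9:10],P2@[10:10]
i=11 'c': node 3→5 ·f  ** P2@[11:11]
i=12 'a': node 5→1 ·f
i=13 'b': node 1→2  ** P0@[12:13]
i=14 'a': node 2→1 ·f
i=15 'c': node 1→3  ** P1@[14:15],P2@[15:15]
i=16 'c': node 3→5 ·f  ** P2@[16:16]
i=17 'b': node 5→6  ** P3@[15:17]
i=18 'c': node 6→4 ·f  ** P2@[18:18]
i=19 'a': node 4→1 ·f
i=20 'b': node 1→2  ** P0@[19:20]
i=21 'c': node 2→4 ·f  ** P2@[21:21]
i=22 'c': node 4→5  ** P2@[22:22]
i=23 'b': node 5→6  ** P3@[21:23]
i=24 'b': node 6→10 ·f  ** P5@[22:24]
i=25 'c': node 10→4 ·f  ** P2@[25:25]
i=26 'a': node 4→1 ·f
i=27 'c': node 1→3  ** P1@[26:27],P2@[27:27]
i=28 'c': node 3→5 ·f  ** P2@[28:28]
i=29 'a': node 5→1 ·f
i=30 'b': node 1→2  ** P0@[29:30]
i=31 'b': node 2→0 ·f
i=32 'b': node 0→0
i=33 'b': node 0→0
i=34 'a': node 0→1
i=35 'c': node 1→3  ** P1@[34:35],P2@[35:35]
i=36 'a': node 3→1 ·f
i=37 'a': node 1→1 ·f
i=38 'b': node 1→2  ** P0@[37:38]
i=39 'a': node 2→1 ·f
i=40 'c': node 1→3  ** P1@[39:40],P2@[40:40]
i=41 'b': node 3→7
i=42 'b': node 7→8  ** P4@[39:42],P5@[40:42]
i=43 'c': node 8→4 ·f  ** P2@[43:43]
i=44 'a': node 4→1 ·f
i=45 'b': node 1→2  ** P0@[44:45]
i=46 'c': node 2→4 ·f  ** P2@[46:46]
i=47 'a': node 4→1 ·f
i=48 'c': node 1→3  ** P1@[47:48],P2@[48:48]
i=49 'b': node 3→7
i=50 'b': node 7→8  ** P4@[47:50],P5@[48:50]
i=51 'c': node 8→4 ·f  ** P2@[51:51]
i=52 'b': node 4→9
i=53 'b': node 9→10  ** P5@[51:53]
i=54 'b': node 10→0 ·f
i=55 'a': node 0→1
i=56 'b': node 1→2  ** P0@[55:56]
i=57 'c': node 2→4 ·f  ** P2@[57:57]
i=58 'b': node 4→9
i=59 'b': node 9→10  ** P5@[57:59]
i=60 'a': node 10→1 ·f

Matches: [[0,2],[1,2],[2,3],[4,1],[4,2],[5,2],[6,2],[7,3],[8,2],[10,1],[10,2],[11,2],[13,0],[15,1],[15,2],[16,2],[17,3],[18,2],[20,0],[21,2],[22,2],[23,3],[24,5],[25,2],[27,1],[27,2],[28,2],[30,0],[35,1],[35,2],[38,0],[40,1],[40,2],[42,4],[42,5],[43,2],[45,0],[46,2],[48,1],[48,2],[50,4],[50,5],[51,2],[53,5],[56,0],[57,2],[59,5]]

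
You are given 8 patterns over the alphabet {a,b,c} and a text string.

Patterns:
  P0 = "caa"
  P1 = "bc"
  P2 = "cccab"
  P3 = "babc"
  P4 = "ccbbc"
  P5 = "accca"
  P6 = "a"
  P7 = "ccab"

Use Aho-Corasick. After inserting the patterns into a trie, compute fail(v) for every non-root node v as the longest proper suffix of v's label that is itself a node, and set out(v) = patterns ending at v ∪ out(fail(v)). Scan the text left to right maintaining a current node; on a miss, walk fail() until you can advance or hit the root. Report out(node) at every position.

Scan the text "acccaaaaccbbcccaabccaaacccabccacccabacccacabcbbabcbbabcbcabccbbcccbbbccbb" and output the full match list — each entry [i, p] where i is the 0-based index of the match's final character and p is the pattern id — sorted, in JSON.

Build:
Trie (insert patterns):
  0='ε' goto a→16 b→4 c→1
  1='c' goto a→2 c→6
  2='ca' goto a→3
  3='caa' goto ·  [P0 ends]
  4='b' goto a→10 c→5
  5='bc' goto ·  [P1 ends]
  6='cc' goto a→21 b→13 c→7
  7='ccc' goto a→8
  8='ccca' goto b→9
  9='cccab' goto ·  [P2 ends]
  10='ba' goto b→11
  11='bab' goto c→12
  12='babc' goto ·  [P3 ends]
  13='ccb' goto b→14
  14='ccbb' goto c→15
  15='ccbbc' goto ·  [P4 ends]
  16='a' goto c→17  [P6 ends]
  17='ac' goto c→18
  18='acc' goto c→19
  19='accc' goto a→20
  20='accca' goto ·  [P5 ends]
  21='cca' goto b→22
  22='ccab' goto ·  [P7 ends]

Failure links (BFS by depth):
  n1('c'): parent n0 fail=0; on 'c' 0 → fail=0;  out ∅∪∅=∅
  n4('b'): parent n0 fail=0; on 'b' 0 → fail=0;  out ∅∪∅=∅
  n16('a'): parent n0 fail=0; on 'a' 0 → fail=0;  out {6}∪∅={6}
  n2('ca'): parent n1 fail=0; on 'a' 0 → fail=16;  out ∅∪{6}={6}
  n5('bc'): parent n4 fail=0; on 'c' 0 → fail=1;  out {1}∪∅={1}
  n6('cc'): parent n1 fail=0; on 'c' 0 → fail=1;  out ∅∪∅=∅
  n10('ba'): parent n4 fail=0; on 'a' 0 → fail=16;  out ∅∪{6}={6}
  n17('ac'): parent n16 fail=0; on 'c' 0 → fail=1;  out ∅∪∅=∅
  n3('caa'): parent n2 fail=16; on 'a' 16→0 → fail=16;  out {0}∪{6}={0,6}
  n7('ccc'): parent n6 fail=1; on 'c' 1 → fail=6;  out ∅∪∅=∅
  n11('bab'): parent n10 fail=16; on 'b' 16→0 → fail=4;  out ∅∪∅=∅
  n13('ccb'): parent n6 fail=1; on 'b' 1→0 → fail=4;  out ∅∪∅=∅
  n18('acc'): parent n17 fail=1; on 'c' 1 → fail=6;  out ∅∪∅=∅
  n21('cca'): parent n6 fail=1; on 'a' 1 → fail=2;  out ∅∪{6}={6}
  n8('ccca'): parent n7 fail=6; on 'a' 6 → fail=21;  out ∅∪{6}={6}
  n12('babc'): parent n11 fail=4; on 'c' 4 → fail=5;  out {3}∪{1}={1,3}
  n14('ccbb'): parent n13 fail=4; on 'b' 4→0 → fail=4;  out ∅∪∅=∅
  n19('accc'): parent n18 fail=6; on 'c' 6 → fail=7;  out ∅∪∅=∅
  n22('ccab'): parent n21 fail=2; on 'b' 2→16→0 → fail=4;  out {7}∪∅={7}
  n9('cccab'): parent n8 fail=21; on 'b' 21 → fail=22;  out {2}∪{7}={2,7}
  n15('ccbbc'): parent n14 fail=4; on 'c' 4 → fail=5;  out {4}∪{1}={1,4}
  n20('accca'): parent n19 fail=7; on 'a' 7 → fail=8;  out {5}∪{6}={5,6}

Scan:
[0] read 'a'  n0⇒n16  ** P6@[0:0]
[1] read 'c'  n16⇒n17
[2] read 'c'  n17⇒n18
[3] read 'c'  n18⇒n19
[4] read 'a'  n19⇒n20  ** P5@[0:4],P6@[4:4]
[5] read 'a'  n20⇒n3 ·f  ** P0@[3:5],P6@[5:5]
[6] read 'a'  n3⇒n16 ·f  ** P6@[6:6]
[7] read 'a'  n16⇒n16 ·f  ** P6@[7:7]
[8] read 'c'  n16⇒n17
[9] read 'c'  n17⇒n18
[10] read 'b'  n18⇒n13 ·f
[11] read 'b'  n13⇒n14
[12] read 'c'  n14⇒n15  ** P1@[11:12],P4@[8:12]
[13] read 'c'  n15⇒n6 ·f
[14] read 'c'  n6⇒n7
[15] read 'a'  n7⇒n8  ** P6@[15:15]
[16] read 'a'  n8⇒n3 ·f  ** P0@[14:16],P6@[16:16]
[17] read 'b'  n3⇒n4 ·f
[18] read 'c'  n4⇒n5  ** P1@[17:18]
[19] read 'c'  n5⇒n6 ·f
[20] read 'a'  n6⇒n21  ** P6@[20:20]
[21] read 'a'  n21⇒n3 ·f  ** P0@[19:21],P6@[21:21]
[22] read 'a'  n3⇒n16 ·f  ** P6@[22:22]
[23] read 'c'  n16⇒n17
[24] read 'c'  n17⇒n18
[25] read 'c'  n18⇒n19
[26] read 'a'  n19⇒n20  ** P5@[22:26],P6@[26:26]
[27] read 'b'  n20⇒n9 ·f  ** P2@[23:27],P7@[24:27]
[28] read 'c'  n9⇒n5 ·f  ** P1@[27:28]
[29] read 'c'  n5⇒n6 ·f
[30] read 'a'  n6⇒n21  ** P6@[30:30]
[31] read 'c'  n21⇒n17 ·f
[32] read 'c'  n17⇒n18
[33] read 'c'  n18⇒n19
[34] read 'a'  n19⇒n20  ** P5@[30:34],P6@[34:34]
[35] read 'b'  n20⇒n9 ·f  ** P2@[31:35],P7@[32:35]
[36] read 'a'  n9⇒n10 ·f  ** P6@[36:36]
[37] read 'c'  n10⇒n17 ·f
[38] read 'c'  n17⇒n18
[39] read 'c'  n18⇒n19
[40] read 'a'  n19⇒n20  ** P5@[36:40],P6@[40:40]
[41] read 'c'  n20⇒n17 ·f
[42] read 'a'  n17⇒n2 ·f  ** P6@[42:42]
[43] read 'b'  n2⇒n4 ·f
[44] read 'c'  n4⇒n5  ** P1@[43:44]
[45] read 'b'  n5⇒n4 ·f
[46] read 'b'  n4⇒n4 ·f
[47] read 'a'  n4⇒n10  ** P6@[47:47]
[48] read 'b'  n10⇒n11
[49] read 'c'  n11⇒n12  ** P1@[48:49],P3@[46:49]
[50] read 'b'  n12⇒n4 ·f
[51] read 'b'  n4⇒n4 ·f
[52] read 'a'  n4⇒n10  ** P6@[52:52]
[53] read 'b'  n10⇒n11
[54] read 'c'  n11⇒n12  ** P1@[53:54],P3@[51:54]
[55] read 'b'  n12⇒n4 ·f
[56] read 'c'  n4⇒n5  ** P1@[55:56]
[57] read 'a'  n5⇒n2 ·f  ** P6@[57:57]
[58] read 'b'  n2⇒n4 ·f
[59] read 'c'  n4⇒n5  ** P1@[58:59]
[60] read 'c'  n5⇒n6 ·f
[61] read 'b'  n6⇒n13
[62] read 'b'  n13⇒n14
[63] read 'c'  n14⇒n15  ** P1@[62:63],P4@[59:63]
[64] read 'c'  n15⇒n6 ·f
[65] read 'c'  n6⇒n7
[66] read 'b'  n7⇒n13 ·f
[67] read 'b'  n13⇒n14
[68] read 'b'  n14⇒n4 ·f
[69] read 'c'  n4⇒n5  ** P1@[68:69]
[70] read 'c'  n5⇒n6 ·f
[71] read 'b'  n6⇒n13
[72] read 'b'  n13⇒n14

All matches (sorted): [[0,6],[4,5],[4,6],[5,0],[5,6],[6,6],[7,6],[12,1],[12,4],[15,6],[16,0],[16,6],[18,1],[20,6],[21,0],[21,6],[22,6],[26,5],[26,6],[27,2],[27,7],[28,1],[30,6],[34,5],[34,6],[35,2],[35,7],[36,6],[40,5],[40,6],[42,6],[44,1],[47,6],[49,1],[49,3],[52,6],[54,1],[54,3],[56,1],[57,6],[59,1],[63,1],[63,4],[69,1]]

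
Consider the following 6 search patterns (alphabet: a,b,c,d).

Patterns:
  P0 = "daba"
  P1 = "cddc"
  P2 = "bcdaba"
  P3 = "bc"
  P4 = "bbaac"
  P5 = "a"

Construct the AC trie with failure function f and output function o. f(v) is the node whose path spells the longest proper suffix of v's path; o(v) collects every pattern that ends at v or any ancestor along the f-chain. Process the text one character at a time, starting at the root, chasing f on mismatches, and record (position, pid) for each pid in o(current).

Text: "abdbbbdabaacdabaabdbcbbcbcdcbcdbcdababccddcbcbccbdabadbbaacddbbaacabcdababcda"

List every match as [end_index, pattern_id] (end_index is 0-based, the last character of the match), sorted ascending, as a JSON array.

Build automaton:
Trie (insert patterns):
  0='ε' goto a→19 b→9 c→5 d→1
  1='d' goto a→2
  2='da' goto b→3
  3='dab' goto a→4
  4='daba' goto ·  [P0 ends]
  5='c' goto d→6
  6='cd' goto d→7
  7='cdd' goto c→8
  8='cddc' goto ·  [P1 ends]
  9='b' goto b→15 c→10
  10='bc' goto d→11  [P3 ends]
  11='bcd' goto a→12
  12='bcda' goto b→13
  13='bcdab' goto a→14
  14='bcdaba' goto ·  [P2 ends]
  15='bb' goto a→16
  16='bba' goto a→17
  17='bbaa' goto c→18
  18='bbaac' goto ·  [P4 ends]
  19='a' goto ·  [P5 ends]

BFS fail/out derivation:
  fail(1) 'd': from fail(0)=0 chase 'd': 0 ⇒ 0;  out=∅∪out(0)=∅
  fail(5) 'c': from fail(0)=0 chase 'c': 0 ⇒ 0;  out=∅∪out(0)=∅
  fail(9) 'b': from fail(0)=0 chase 'b': 0 ⇒ 0;  out=∅∪out(0)=∅
  fail(19) 'a': from fail(0)=0 chase 'a': 0 ⇒ 0;  out={5}∪out(0)={5}
  fail(2) 'da': from fail(1)=0 chase 'a': 0 ⇒ 19;  out=∅∪out(19)={5}
  fail(6) 'cd': from fail(5)=0 chase 'd': 0 ⇒ 1;  out=∅∪out(1)=∅
  fail(10) 'bc': from fail(9)=0 chase 'c': 0 ⇒ 5;  out={3}∪out(5)={3}
  fail(15) 'bb': from fail(9)=0 chase 'b': 0 ⇒ 9;  out=∅∪out(9)=∅
  fail(3) 'dab': from fail(2)=19 chase 'b': 19→0 ⇒ 9;  out=∅∪out(9)=∅
  fail(7) 'cdd': from fail(6)=1 chase 'd': 1→0 ⇒ 1;  out=∅∪out(1)=∅
  fail(11) 'bcd': from fail(10)=5 chase 'd': 5 ⇒ 6;  out=∅∪out(6)=∅
  fail(16) 'bba': from fail(15)=9 chase 'a': 9→0 ⇒ 19;  out=∅∪out(19)={5}
  fail(4) 'daba': from fail(3)=9 chase 'a': 9→0 ⇒ 19;  out={0}∪out(19)={0,5}
  fail(8) 'cddc': from fail(7)=1 chase 'c': 1→0 ⇒ 5;  out={1}∪out(5)={1}
  fail(12) 'bcda': from fail(11)=6 chase 'a': 6→1 ⇒ 2;  out=∅∪out(2)={5}
  fail(17) 'bbaa': from fail(16)=19 chase 'a': 19→0 ⇒ 19;  out=∅∪out(19)={5}
  fail(13) 'bcdab': from fail(12)=2 chase 'b': 2 ⇒ 3;  out=∅∪out(3)=∅
  fail(18) 'bbaac': from fail(17)=19 chase 'c': 19→0 ⇒ 5;  out={4}∪out(5)={4}
  fail(14) 'bcdaba': from fail(13)=3 chase 'a': 3 ⇒ 4;  out={2}∪out(4)={0,2,5}

Text stream:
[0] read 'a'  n0⇒n19  emit P5@[0:0]
[1] read 'b'  n19⇒n9 ·f
[2] read 'd'  n9⇒n1 ·f
[3] read 'b'  n1⇒n9 ·f
[4] read 'b'  n9⇒n15
[5] read 'b'  n15⇒n15 ·f
[6] read 'd'  n15⇒n1 ·f
[7] read 'a'  n1⇒n2  emit P5@[7:7]
[8] read 'b'  n2⇒n3
[9] read 'a'  n3⇒n4  emit P0@[6:9],P5@[9:9]
[10] read 'a'  n4⇒n19 ·f  emit P5@[10:10]
[11] read 'c'  n19⇒n5 ·f
[12] read 'd'  n5⇒n6
[13] read 'a'  n6⇒n2 ·f  emit P5@[13:13]
[14] read 'b'  n2⇒n3
[15] read 'a'  n3⇒n4  emit P0@[12:15],P5@[15:15]
[16] read 'a'  n4⇒n19 ·f  emit P5@[16:16]
[17] read 'b'  n19⇒n9 ·f
[18] read 'd'  n9⇒n1 ·f
[19] read 'b'  n1⇒n9 ·f
[20] read 'c'  n9⇒n10  emit P3@[19:20]
[21] read 'b'  n10⇒n9 ·f
[22] read 'b'  n9⇒n15
[23] read 'c'  n15⇒n10 ·f  emit P3@[22:23]
[24] read 'b'  n10⇒n9 ·f
[25] read 'c'  n9⇒n10  emit P3@[24:25]
[26] read 'd'  n10⇒n11
[27] read 'c'  n11⇒n5 ·f
[28] read 'b'  n5⇒n9 ·f
[29] read 'c'  n9⇒n10  emit P3@[28:29]
[30] read 'd'  n10⇒n11
[31] read 'b'  n11⇒n9 ·f
[32] read 'c'  n9⇒n10  emit P3@[31:32]
[33] read 'd'  n10⇒n11
[34] read 'a'  n11⇒n12  emit P5@[34:34]
[35] read 'b'  n12⇒n13
[36] read 'a'  n13⇒n14  emit P0@[33:36],P2@[31:36],P5@[36:36]
[37] read 'b'  n14⇒n9 ·f
[38] read 'c'  n9⇒n10  emit P3@[37:38]
[39] read 'c'  n10⇒n5 ·f
[40] read 'd'  n5⇒n6
[41] read 'd'  n6⇒n7
[42] read 'c'  n7⇒n8  emit P1@[39:42]
[43] read 'b'  n8⇒n9 ·f
[44] read 'c'  n9⇒n10  emit P3@[43:44]
[45] read 'b'  n10⇒n9 ·f
[46] read 'c'  n9⇒n10  emit P3@[45:46]
[47] read 'c'  n10⇒n5 ·f
[48] read 'b'  n5⇒n9 ·f
[49] read 'd'  n9⇒n1 ·f
[50] read 'a'  n1⇒n2  emit P5@[50:50]
[51] read 'b'  n2⇒n3
[52] read 'a'  n3⇒n4  emit P0@[49:52],P5@[52:52]
[53] read 'd'  n4⇒n1 ·f
[54] read 'b'  n1⇒n9 ·f
[55] read 'b'  n9⇒n15
[56] read 'a'  n15⇒n16  emit P5@[56:56]
[57] read 'a'  n16⇒n17  emit P5@[57:57]
[58] read 'c'  n17⇒n18  emit P4@[54:58]
[59] read 'd'  n18⇒n6 ·f
[60] read 'd'  n6⇒n7
[61] read 'b'  n7⇒n9 ·f
[62] read 'b'  n9⇒n15
[63] read 'a'  n15⇒n16  emit P5@[63:63]
[64] read 'a'  n16⇒n17  emit P5@[64:64]
[65] read 'c'  n17⇒n18  emit P4@[61:65]
[66] read 'a'  n18⇒n19 ·f  emit P5@[66:66]
[67] read 'b'  n19⇒n9 ·f
[68] read 'c'  n9⇒n10  emit P3@[67:68]
[69] read 'd'  n10⇒n11
[70] read 'a'  n11⇒n12  emit P5@[70:70]
[71] read 'b'  n12⇒n13
[72] read 'a'  n13⇒n14  emit P0@[69:72],P2@[67:72],P5@[72:72]
[73] read 'b'  n14⇒n9 ·f
[74] read 'c'  n9⇒n10  emit P3@[73:74]
[75] read 'd'  n10⇒n11
[76] read 'a'  n11⇒n12  emit P5@[76:76]

Result: [[0,5],[7,5],[9,0],[9,5],[10,5],[13,5],[15,0],[15,5],[16,5],[20,3],[23,3],[25,3],[29,3],[32,3],[34,5],[36,0],[36,2],[36,5],[38,3],[42,1],[44,3],[46,3],[50,5],[52,0],[52,5],[56,5],[57,5],[58,4],[63,5],[64,5],[65,4],[66,5],[68,3],[70,5],[72,0],[72,2],[72,5],[74,3],[76,5]]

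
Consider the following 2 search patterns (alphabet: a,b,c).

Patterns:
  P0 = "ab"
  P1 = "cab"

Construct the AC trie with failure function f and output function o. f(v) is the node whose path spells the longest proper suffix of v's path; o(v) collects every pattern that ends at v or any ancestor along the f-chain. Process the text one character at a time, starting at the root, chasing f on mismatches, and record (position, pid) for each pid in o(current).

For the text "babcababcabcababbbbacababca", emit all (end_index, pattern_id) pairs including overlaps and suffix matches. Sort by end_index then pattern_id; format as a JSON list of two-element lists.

Build:
Trie (insert patterns):
  0='ε' goto a→1 c→3
  1='a' goto b→2
  2='ab' goto ·  [P0 ends]
  3='c' goto a→4
  4='ca' goto b→5
  5='cab' goto ·  [P1 ends]

BFS fail/out derivation:
  n1('a'): parent n0 fail=0; on 'a' 0 → fail=0;  out ∅∪∅=∅
  n3('c'): parent n0 fail=0; on 'c' 0 → fail=0;  out ∅∪∅=∅
  n2('ab'): parent n1 fail=0; on 'b' 0 → fail=0;  out {0}∪∅={0}
  n4('ca'): parent n3 fail=0; on 'a' 0 → fail=1;  out ∅∪∅=∅
  n5('cab'): parent n4 fail=1; on 'b' 1 → fail=2;  out {1}∪{0}={0,1}

Text stream:
pos 0 'b': at 0
pos 1 'a': at 1
pos 2 'b': at 2  emit P0@[1:2]
pos 3 'c': at 3 ·f
pos 4 'a': at 4
pos 5 'b': at 5  emit P0@[4:5],P1@[3:5]
pos 6 'a': at 1 ·f
pos 7 'b': at 2  emit P0@[6:7]
pos 8 'c': at 3 ·f
pos 9 'a': at 4
pos 10 'b': at 5  emit P0@[9:10],P1@[8:10]
pos 11 'c': at 3 ·f
pos 12 'a': at 4
pos 13 'b': at 5  emit P0@[12:13],P1@[11:13]
pos 14 'a': at 1 ·f
pos 15 'b': at 2  emit P0@[14:15]
pos 16 'b': at 0 ·f
pos 17 'b': at 0
pos 18 'b': at 0
pos 19 'a': at 1
pos 20 'c': at 3 ·f
pos 21 'a': at 4
pos 22 'b': at 5  emit P0@[21:22],P1@[20:22]
pos 23 'a': at 1 ·f
pos 24 'b': at 2  emit P0@[23:24]
pos 25 'c': at 3 ·f
pos 26 'a': at 4

Result: [[2,0],[5,0],[5,1],[7,0],[10,0],[10,1],[13,0],[13,1],[15,0],[22,0],[22,1],[24,0]]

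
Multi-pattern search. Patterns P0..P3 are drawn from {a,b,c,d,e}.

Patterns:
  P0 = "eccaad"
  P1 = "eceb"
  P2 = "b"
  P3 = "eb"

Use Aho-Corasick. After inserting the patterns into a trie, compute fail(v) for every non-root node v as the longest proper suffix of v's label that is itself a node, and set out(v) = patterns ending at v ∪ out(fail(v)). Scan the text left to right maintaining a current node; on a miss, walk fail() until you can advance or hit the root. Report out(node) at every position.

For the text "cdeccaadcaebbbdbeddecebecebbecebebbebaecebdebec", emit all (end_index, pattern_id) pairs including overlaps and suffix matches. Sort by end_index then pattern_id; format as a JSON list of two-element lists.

Build:
Trie nodes:
  0='ε' goto b→9 e→1
  1='e' goto b→10 c→2
  2='ec' goto c→3 e→7
  3='ecc' goto a→4
  4='ecca' goto a→5
  5='eccaa' goto d→6
  6='eccaad' goto ·  [P0 ends]
  7='ece' goto b→8
  8='eceb' goto ·  [P1 ends]
  9='b' goto ·  [P2 ends]
  10='eb' goto ·  [P3 ends]

BFS fail/out derivation:
  fail(1) 'e': from fail(0)=0 chase 'e': 0 ⇒ 0;  out=∅∪out(0)=∅
  fail(9) 'b': from fail(0)=0 chase 'b': 0 ⇒ 0;  out={2}∪out(0)={2}
  fail(2) 'ec': from fail(1)=0 chase 'c': 0 ⇒ 0;  out=∅∪out(0)=∅
  fail(10) 'eb': from fail(1)=0 chase 'b': 0 ⇒ 9;  out={3}∪out(9)={2,3}
  fail(3) 'ecc': from fail(2)=0 chase 'c': 0 ⇒ 0;  out=∅∪out(0)=∅
  fail(7) 'ece': from fail(2)=0 chase 'e': 0 ⇒ 1;  out=∅∪out(1)=∅
  fail(4) 'ecca': from fail(3)=0 chase 'a': 0 ⇒ 0;  out=∅∪out(0)=∅
  fail(8) 'eceb': from fail(7)=1 chase 'b': 1 ⇒ 10;  out={1}∪out(10)={1,2,3}
  fail(5) 'eccaa': from fail(4)=0 chase 'a': 0 ⇒ 0;  out=∅∪out(0)=∅
  fail(6) 'eccaad': from fail(5)=0 chase 'd': 0 ⇒ 0;  out={0}∪out(0)={0}

Scan:
pos 0 'c': at 0
pos 1 'd': at 0
pos 2 'e': at 1
pos 3 'c': at 2
pos 4 'c': at 3
pos 5 'a': at 4
pos 6 'a': at 5
pos 7 'd': at 6  emit P0@[2:7]
pos 8 'c': at 0 (fail-walked)
pos 9 'a': at 0
pos 10 'e': at 1
pos 11 'b': at 10  emit P2@[11:11],P3@[10:11]
pos 12 'b': at 9 (fail-walked)  emit P2@[12:12]
pos 13 'b': at 9 (fail-walked)  emit P2@[13:13]
pos 14 'd': at 0 (fail-walked)
pos 15 'b': at 9  emit P2@[15:15]
pos 16 'e': at 1 (fail-walked)
pos 17 'd': at 0 (fail-walked)
pos 18 'd': at 0
pos 19 'e': at 1
pos 20 'c': at 2
pos 21 'e': at 7
pos 22 'b': at 8  emit P1@[19:22],P2@[22:22],P3@[21:22]
pos 23 'e': at 1 (fail-walked)
pos 24 'c': at 2
pos 25 'e': at 7
pos 26 'b': at 8  emit P1@[23:26],P2@[26:26],P3@[25:26]
pos 27 'b': at 9 (fail-walked)  emit P2@[27:27]
pos 28 'e': at 1 (fail-walked)
pos 29 'c': at 2
pos 30 'e': at 7
pos 31 'b': at 8  emit P1@[28:31],P2@[31:31],P3@[30:31]
pos 32 'e': at 1 (fail-walked)
pos 33 'b': at 10  emit P2@[33:33],P3@[32:33]
pos 34 'b': at 9 (fail-walked)  emit P2@[34:34]
pos 35 'e': at 1 (fail-walked)
pos 36 'b': at 10  emit P2@[36:36],P3@[35:36]
pos 37 'a': at 0 (fail-walked)
pos 38 'e': at 1
pos 39 'c': at 2
pos 40 'e': at 7
pos 41 'b': at 8  emit P1@[38:41],P2@[41:41],P3@[40:41]
pos 42 'd': at 0 (fail-walked)
pos 43 'e': at 1
pos 44 'b': at 10  emit P2@[44:44],P3@[43:44]
pos 45 'e': at 1 (fail-walked)
pos 46 'c': at 2

All matches (sorted): [[7,0],[11,2],[11,3],[12,2],[13,2],[15,2],[22,1],[22,2],[22,3],[26,1],[26,2],[26,3],[27,2],[31,1],[31,2],[31,3],[33,2],[33,3],[34,2],[36,2],[36,3],[41,1],[41,2],[41,3],[44,2],[44,3]]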